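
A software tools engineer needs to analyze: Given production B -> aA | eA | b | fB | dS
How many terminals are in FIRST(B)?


Production: B -> aA | eA | b | fB | dS
Examining each alternative for leading terminals:
  B -> aA : first terminal = 'a'
  B -> eA : first terminal = 'e'
  B -> b : first terminal = 'b'
  B -> fB : first terminal = 'f'
  B -> dS : first terminal = 'd'
FIRST(B) = {a, b, d, e, f}
Count: 5

5


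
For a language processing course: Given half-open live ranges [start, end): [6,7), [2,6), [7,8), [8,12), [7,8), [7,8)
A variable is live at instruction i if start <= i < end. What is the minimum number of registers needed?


Live ranges:
  Var0: [6, 7)
  Var1: [2, 6)
  Var2: [7, 8)
  Var3: [8, 12)
  Var4: [7, 8)
  Var5: [7, 8)
Sweep-line events (position, delta, active):
  pos=2 start -> active=1
  pos=6 end -> active=0
  pos=6 start -> active=1
  pos=7 end -> active=0
  pos=7 start -> active=1
  pos=7 start -> active=2
  pos=7 start -> active=3
  pos=8 end -> active=2
  pos=8 end -> active=1
  pos=8 end -> active=0
  pos=8 start -> active=1
  pos=12 end -> active=0
Maximum simultaneous active: 3
Minimum registers needed: 3

3


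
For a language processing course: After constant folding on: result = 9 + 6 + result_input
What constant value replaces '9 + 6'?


Identifying constant sub-expression:
  Original: result = 9 + 6 + result_input
  9 and 6 are both compile-time constants
  Evaluating: 9 + 6 = 15
  After folding: result = 15 + result_input

15


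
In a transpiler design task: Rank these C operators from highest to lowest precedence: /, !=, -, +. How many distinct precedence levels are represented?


Looking up precedence for each operator:
  / -> precedence 6
  != -> precedence 3
  - -> precedence 5
  + -> precedence 5
Sorted highest to lowest: /, -, +, !=
Distinct precedence values: [6, 5, 3]
Number of distinct levels: 3

3


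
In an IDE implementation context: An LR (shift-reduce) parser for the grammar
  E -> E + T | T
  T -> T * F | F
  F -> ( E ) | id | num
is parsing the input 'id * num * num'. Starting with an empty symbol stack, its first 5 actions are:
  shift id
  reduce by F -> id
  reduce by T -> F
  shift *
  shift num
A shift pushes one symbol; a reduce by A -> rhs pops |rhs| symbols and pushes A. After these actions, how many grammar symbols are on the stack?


Tracking the symbol stack through each action:
  Action 1: shift 'id' : push -> stack = [id] (size 1)
  Action 2: reduce by F -> id : pop 1, push F -> stack = [F] (size 1)
  Action 3: reduce by T -> F : pop 1, push T -> stack = [T] (size 1)
  Action 4: shift '*' : push -> stack = [T, *] (size 2)
  Action 5: shift 'num' : push -> stack = [T, *, num] (size 3)
Final stack size: 3

3


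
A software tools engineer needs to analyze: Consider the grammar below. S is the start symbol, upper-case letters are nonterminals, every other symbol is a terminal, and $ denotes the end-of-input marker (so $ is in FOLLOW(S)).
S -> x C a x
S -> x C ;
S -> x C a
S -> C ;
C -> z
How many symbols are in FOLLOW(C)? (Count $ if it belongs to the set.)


S is the start symbol and does not occur in any rule body, so FOLLOW(S) = {$}.
Examining every occurrence of C in a rule body:
  S -> x C a x : C is followed by terminal 'a' -> add 'a'
  S -> x C ; : C is followed by terminal ';' -> add ';'
  S -> x C a : C is followed by terminal 'a' -> add 'a' (already in the set)
  S -> C ; : C is followed by terminal ';' -> add ';' (already in the set)
  C -> z : C does not occur in the body -> contributes nothing
FOLLOW(C) = {;, a}
Count: 2

2


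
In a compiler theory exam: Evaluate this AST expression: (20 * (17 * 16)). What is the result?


Expression: (20 * (17 * 16))
Evaluating step by step:
  17 * 16 = 272
  20 * 272 = 5440
Result: 5440

5440


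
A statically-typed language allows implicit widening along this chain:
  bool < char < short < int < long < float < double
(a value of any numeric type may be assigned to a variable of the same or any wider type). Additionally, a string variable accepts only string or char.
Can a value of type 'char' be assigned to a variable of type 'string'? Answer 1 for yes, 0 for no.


Target variable type: string
Source value type: char
Rule: string accepts only {string, char}
  source 'char' in {string, char}? Yes
Result: 1

1


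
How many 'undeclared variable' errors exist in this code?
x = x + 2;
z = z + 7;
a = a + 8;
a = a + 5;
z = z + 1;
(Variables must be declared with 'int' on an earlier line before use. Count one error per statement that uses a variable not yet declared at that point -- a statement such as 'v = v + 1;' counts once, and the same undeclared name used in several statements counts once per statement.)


Scanning code line by line:
  Line 1: use 'x' -> ERROR (undeclared)
  Line 2: use 'z' -> ERROR (undeclared)
  Line 3: use 'a' -> ERROR (undeclared)
  Line 4: use 'a' -> ERROR (undeclared)
  Line 5: use 'z' -> ERROR (undeclared)
Total undeclared variable errors: 5

5


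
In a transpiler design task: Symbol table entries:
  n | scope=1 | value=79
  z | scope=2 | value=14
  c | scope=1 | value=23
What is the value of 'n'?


Searching symbol table for 'n':
  n | scope=1 | value=79 <- MATCH
  z | scope=2 | value=14
  c | scope=1 | value=23
Found 'n' at scope 1 with value 79

79


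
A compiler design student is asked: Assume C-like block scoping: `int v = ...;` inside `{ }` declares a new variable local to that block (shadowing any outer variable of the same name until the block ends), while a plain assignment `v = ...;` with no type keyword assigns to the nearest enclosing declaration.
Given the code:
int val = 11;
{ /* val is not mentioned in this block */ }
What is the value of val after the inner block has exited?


Analyzing scoping rules:
Outer scope: declares val = 11
Inner block: val is neither redeclared nor assigned -> unchanged
After the block -> 11
Result: 11

11


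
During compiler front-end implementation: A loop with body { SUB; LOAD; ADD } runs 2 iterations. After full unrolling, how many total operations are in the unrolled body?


Loop body operations: SUB, LOAD, ADD (3 ops per iteration)
Unrolling 2 iterations:
  Iteration 1: SUB, LOAD, ADD (3 ops)
  Iteration 2: SUB, LOAD, ADD (3 ops)
Total: 2 iterations * 3 ops/iter = 6 operations

6


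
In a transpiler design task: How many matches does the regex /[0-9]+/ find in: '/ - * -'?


Pattern: /[0-9]+/ (int literals)
Input: '/ - * -'
Scanning for matches:
Total matches: 0

0


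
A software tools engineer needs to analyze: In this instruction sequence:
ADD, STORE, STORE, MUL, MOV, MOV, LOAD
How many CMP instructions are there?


Scanning instruction sequence for CMP:
  Position 1: ADD
  Position 2: STORE
  Position 3: STORE
  Position 4: MUL
  Position 5: MOV
  Position 6: MOV
  Position 7: LOAD
Matches at positions: []
Total CMP count: 0

0


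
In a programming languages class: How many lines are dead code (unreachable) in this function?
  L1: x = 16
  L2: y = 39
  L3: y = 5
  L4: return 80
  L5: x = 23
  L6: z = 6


Analyzing control flow:
  L1: reachable (before return)
  L2: reachable (before return)
  L3: reachable (before return)
  L4: reachable (return statement)
  L5: DEAD (after return at L4)
  L6: DEAD (after return at L4)
Return at L4, total lines = 6
Dead lines: L5 through L6
Count: 2

2


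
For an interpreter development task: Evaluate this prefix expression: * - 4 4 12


Parsing prefix expression: * - 4 4 12
Step 1: Innermost operation '- 4 4'
  4 - 4 = 0
Step 2: Outer operation '* [0] 12'
  0 * 12 = 0

0


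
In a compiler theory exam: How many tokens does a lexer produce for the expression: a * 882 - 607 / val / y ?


Scanning 'a * 882 - 607 / val / y'
Token 1: 'a' -> identifier
Token 2: '*' -> operator
Token 3: '882' -> integer_literal
Token 4: '-' -> operator
Token 5: '607' -> integer_literal
Token 6: '/' -> operator
Token 7: 'val' -> identifier
Token 8: '/' -> operator
Token 9: 'y' -> identifier
Total tokens: 9

9


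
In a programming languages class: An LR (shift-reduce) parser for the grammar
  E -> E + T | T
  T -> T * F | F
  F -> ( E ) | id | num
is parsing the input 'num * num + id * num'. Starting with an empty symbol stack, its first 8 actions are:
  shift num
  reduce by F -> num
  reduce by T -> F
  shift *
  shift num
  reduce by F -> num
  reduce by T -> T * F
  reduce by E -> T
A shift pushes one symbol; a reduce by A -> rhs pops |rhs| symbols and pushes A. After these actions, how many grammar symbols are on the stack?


Tracking the symbol stack through each action:
  Action 1: shift 'num' : push -> stack = [num] (size 1)
  Action 2: reduce by F -> num : pop 1, push F -> stack = [F] (size 1)
  Action 3: reduce by T -> F : pop 1, push T -> stack = [T] (size 1)
  Action 4: shift '*' : push -> stack = [T, *] (size 2)
  Action 5: shift 'num' : push -> stack = [T, *, num] (size 3)
  Action 6: reduce by F -> num : pop 1, push F -> stack = [T, *, F] (size 3)
  Action 7: reduce by T -> T * F : pop 3, push T -> stack = [T] (size 1)
  Action 8: reduce by E -> T : pop 1, push E -> stack = [E] (size 1)
Final stack size: 1

1


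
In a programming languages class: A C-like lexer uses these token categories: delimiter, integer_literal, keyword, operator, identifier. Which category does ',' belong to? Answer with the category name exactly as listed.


Token: ','
Checking categories:
  identifier: no
  integer_literal: no
  operator: no
  keyword: no
  delimiter: YES
Category: delimiter

delimiter


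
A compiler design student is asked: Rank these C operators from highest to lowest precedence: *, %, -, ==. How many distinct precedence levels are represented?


Looking up precedence for each operator:
  * -> precedence 6
  % -> precedence 6
  - -> precedence 5
  == -> precedence 3
Sorted highest to lowest: *, %, -, ==
Distinct precedence values: [6, 5, 3]
Number of distinct levels: 3

3


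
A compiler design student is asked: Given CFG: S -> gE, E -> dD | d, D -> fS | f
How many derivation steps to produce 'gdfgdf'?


Grammar: S -> gE, E -> dD | d, D -> fS | f
Deriving 'gdfgdf':
Step 1: S -> gE => gE
Step 2: E -> dD => gdD
Step 3: D -> fS => gdfS
Step 4: S -> gE => gdfgE
Step 5: E -> dD => gdfgdD
Step 6: D -> f => gdfgdf
Total derivation steps: 6

6


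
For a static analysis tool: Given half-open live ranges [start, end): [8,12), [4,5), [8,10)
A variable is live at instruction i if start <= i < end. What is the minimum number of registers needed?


Live ranges:
  Var0: [8, 12)
  Var1: [4, 5)
  Var2: [8, 10)
Sweep-line events (position, delta, active):
  pos=4 start -> active=1
  pos=5 end -> active=0
  pos=8 start -> active=1
  pos=8 start -> active=2
  pos=10 end -> active=1
  pos=12 end -> active=0
Maximum simultaneous active: 2
Minimum registers needed: 2

2


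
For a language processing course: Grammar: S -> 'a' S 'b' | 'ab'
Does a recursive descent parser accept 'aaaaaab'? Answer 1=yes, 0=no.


Grammar accepts strings of the form a^n b^n (n >= 1)
Word: 'aaaaaab'
Counting: 6 a's and 1 b's
Check: 6 == 1? No
Mismatch: a-count != b-count
Rejected

0


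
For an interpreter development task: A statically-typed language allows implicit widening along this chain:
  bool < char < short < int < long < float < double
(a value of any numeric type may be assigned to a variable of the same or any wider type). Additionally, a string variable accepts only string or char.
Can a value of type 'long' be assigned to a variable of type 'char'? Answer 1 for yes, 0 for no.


Target variable type: char
Source value type: long
Numeric ranks: long=4, char=1
Widening allowed iff rank(source) <= rank(target): 4 <= 1? No
Result: 0

0


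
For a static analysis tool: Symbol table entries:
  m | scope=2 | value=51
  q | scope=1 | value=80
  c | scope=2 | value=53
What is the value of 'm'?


Searching symbol table for 'm':
  m | scope=2 | value=51 <- MATCH
  q | scope=1 | value=80
  c | scope=2 | value=53
Found 'm' at scope 2 with value 51

51


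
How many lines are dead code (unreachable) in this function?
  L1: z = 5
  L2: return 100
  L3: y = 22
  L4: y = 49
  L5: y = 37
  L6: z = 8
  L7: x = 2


Analyzing control flow:
  L1: reachable (before return)
  L2: reachable (return statement)
  L3: DEAD (after return at L2)
  L4: DEAD (after return at L2)
  L5: DEAD (after return at L2)
  L6: DEAD (after return at L2)
  L7: DEAD (after return at L2)
Return at L2, total lines = 7
Dead lines: L3 through L7
Count: 5

5


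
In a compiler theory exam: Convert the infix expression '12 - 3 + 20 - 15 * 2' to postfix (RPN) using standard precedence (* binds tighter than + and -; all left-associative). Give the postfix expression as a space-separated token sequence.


Applying the shunting-yard algorithm:
  Operand 12 -> output
  Push '-' onto operator stack -> op-stack: [-]
  Operand 3 -> output
  See '+' (prec 1); top '-' (prec 1) >= it -> pop '-' to output
  Push '+' onto operator stack -> op-stack: [+]
  Operand 20 -> output
  See '-' (prec 1); top '+' (prec 1) >= it -> pop '+' to output
  Push '-' onto operator stack -> op-stack: [-]
  Operand 15 -> output
  Push '*' onto operator stack -> op-stack: [-, *]
  Operand 2 -> output
  End of input: pop '*' to output
  End of input: pop '-' to output
Postfix result: 12 3 - 20 + 15 2 * -

12 3 - 20 + 15 2 * -


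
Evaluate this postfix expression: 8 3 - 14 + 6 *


Processing tokens left to right:
Push 8, Push 3
Pop 8 and 3, compute 8 - 3 = 5, push 5
Push 14
Pop 5 and 14, compute 5 + 14 = 19, push 19
Push 6
Pop 19 and 6, compute 19 * 6 = 114, push 114
Stack result: 114

114


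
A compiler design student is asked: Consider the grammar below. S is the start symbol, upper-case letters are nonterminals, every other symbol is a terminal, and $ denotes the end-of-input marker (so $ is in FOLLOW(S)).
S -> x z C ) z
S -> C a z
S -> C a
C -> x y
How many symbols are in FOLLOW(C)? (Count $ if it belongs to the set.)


S is the start symbol and does not occur in any rule body, so FOLLOW(S) = {$}.
Examining every occurrence of C in a rule body:
  S -> x z C ) z : C is followed by terminal ')' -> add ')'
  S -> C a z : C is followed by terminal 'a' -> add 'a'
  S -> C a : C is followed by terminal 'a' -> add 'a' (already in the set)
  C -> x y : C does not occur in the body -> contributes nothing
FOLLOW(C) = {), a}
Count: 2

2


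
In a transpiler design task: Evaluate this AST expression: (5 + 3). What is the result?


Expression: (5 + 3)
Evaluating step by step:
  5 + 3 = 8
Result: 8

8


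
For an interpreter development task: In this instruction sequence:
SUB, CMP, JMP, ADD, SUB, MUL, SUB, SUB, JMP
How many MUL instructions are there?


Scanning instruction sequence for MUL:
  Position 1: SUB
  Position 2: CMP
  Position 3: JMP
  Position 4: ADD
  Position 5: SUB
  Position 6: MUL <- MATCH
  Position 7: SUB
  Position 8: SUB
  Position 9: JMP
Matches at positions: [6]
Total MUL count: 1

1


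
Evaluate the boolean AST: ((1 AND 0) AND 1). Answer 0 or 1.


Step 1: Evaluate inner node
  1 AND 0 = 0
Step 2: Evaluate root node
  0 AND 1 = 0

0


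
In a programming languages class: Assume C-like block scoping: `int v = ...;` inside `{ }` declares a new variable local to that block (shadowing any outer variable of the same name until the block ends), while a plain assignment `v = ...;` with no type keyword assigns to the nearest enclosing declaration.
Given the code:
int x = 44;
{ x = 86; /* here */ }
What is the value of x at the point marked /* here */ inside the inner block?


Analyzing scoping rules:
Outer scope: declares x = 44
Inner block: 'x = 86;' has no type keyword, so it is an assignment to the outer x (no shadowing)
Inside the block, after the assignment -> 86
Result: 86

86


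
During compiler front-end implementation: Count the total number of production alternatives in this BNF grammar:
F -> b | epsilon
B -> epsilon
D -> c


Counting alternatives per rule:
  F: 2 alternative(s)
  B: 1 alternative(s)
  D: 1 alternative(s)
Sum: 2 + 1 + 1 = 4

4


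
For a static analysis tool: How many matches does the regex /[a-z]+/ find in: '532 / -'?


Pattern: /[a-z]+/ (identifiers)
Input: '532 / -'
Scanning for matches:
Total matches: 0

0


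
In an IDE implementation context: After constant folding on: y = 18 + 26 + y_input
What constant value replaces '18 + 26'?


Identifying constant sub-expression:
  Original: y = 18 + 26 + y_input
  18 and 26 are both compile-time constants
  Evaluating: 18 + 26 = 44
  After folding: y = 44 + y_input

44


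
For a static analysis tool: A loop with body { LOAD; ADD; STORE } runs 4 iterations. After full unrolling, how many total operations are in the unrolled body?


Loop body operations: LOAD, ADD, STORE (3 ops per iteration)
Unrolling 4 iterations:
  Iteration 1: LOAD, ADD, STORE (3 ops)
  Iteration 2: LOAD, ADD, STORE (3 ops)
  Iteration 3: LOAD, ADD, STORE (3 ops)
  Iteration 4: LOAD, ADD, STORE (3 ops)
Total: 4 iterations * 3 ops/iter = 12 operations

12


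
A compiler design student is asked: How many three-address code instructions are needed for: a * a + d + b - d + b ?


Expression: a * a + d + b - d + b
Generating three-address code (respecting * over +/- precedence):
  Instruction 1: t1 = a * a
  Instruction 2: t2 = t1 + d
  Instruction 3: t3 = t2 + b
  Instruction 4: t4 = t3 - d
  Instruction 5: t5 = t4 + b
Total instructions: 5

5


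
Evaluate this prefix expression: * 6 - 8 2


Parsing prefix expression: * 6 - 8 2
Step 1: Innermost operation '- 8 2'
  8 - 2 = 6
Step 2: Outer operation '* 6 [6]'
  6 * 6 = 36

36


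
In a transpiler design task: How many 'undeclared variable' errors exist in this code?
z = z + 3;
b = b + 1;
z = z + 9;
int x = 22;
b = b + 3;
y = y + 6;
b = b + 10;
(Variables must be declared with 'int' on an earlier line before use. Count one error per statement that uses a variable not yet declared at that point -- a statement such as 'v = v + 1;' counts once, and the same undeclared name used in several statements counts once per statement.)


Scanning code line by line:
  Line 1: use 'z' -> ERROR (undeclared)
  Line 2: use 'b' -> ERROR (undeclared)
  Line 3: use 'z' -> ERROR (undeclared)
  Line 4: declare 'x' -> declared = ['x']
  Line 5: use 'b' -> ERROR (undeclared)
  Line 6: use 'y' -> ERROR (undeclared)
  Line 7: use 'b' -> ERROR (undeclared)
Total undeclared variable errors: 6

6


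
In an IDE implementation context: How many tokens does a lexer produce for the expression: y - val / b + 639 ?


Scanning 'y - val / b + 639'
Token 1: 'y' -> identifier
Token 2: '-' -> operator
Token 3: 'val' -> identifier
Token 4: '/' -> operator
Token 5: 'b' -> identifier
Token 6: '+' -> operator
Token 7: '639' -> integer_literal
Total tokens: 7

7


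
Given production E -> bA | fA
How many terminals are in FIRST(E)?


Production: E -> bA | fA
Examining each alternative for leading terminals:
  E -> bA : first terminal = 'b'
  E -> fA : first terminal = 'f'
FIRST(E) = {b, f}
Count: 2

2


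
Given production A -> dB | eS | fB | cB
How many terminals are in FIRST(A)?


Production: A -> dB | eS | fB | cB
Examining each alternative for leading terminals:
  A -> dB : first terminal = 'd'
  A -> eS : first terminal = 'e'
  A -> fB : first terminal = 'f'
  A -> cB : first terminal = 'c'
FIRST(A) = {c, d, e, f}
Count: 4

4


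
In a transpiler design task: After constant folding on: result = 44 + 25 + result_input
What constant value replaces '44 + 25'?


Identifying constant sub-expression:
  Original: result = 44 + 25 + result_input
  44 and 25 are both compile-time constants
  Evaluating: 44 + 25 = 69
  After folding: result = 69 + result_input

69


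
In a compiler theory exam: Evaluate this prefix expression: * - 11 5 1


Parsing prefix expression: * - 11 5 1
Step 1: Innermost operation '- 11 5'
  11 - 5 = 6
Step 2: Outer operation '* [6] 1'
  6 * 1 = 6

6


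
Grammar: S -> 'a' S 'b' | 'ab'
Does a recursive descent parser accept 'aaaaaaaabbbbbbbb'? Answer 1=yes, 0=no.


Grammar accepts strings of the form a^n b^n (n >= 1)
Word: 'aaaaaaaabbbbbbbb'
Counting: 8 a's and 8 b's
Check: 8 == 8? Yes
Derivation (S -> aSb applied 7 time(s), then S -> ab): S => aSb => aaSbb => aaaSbbb => aaaaSbbbb => aaaaaSbbbbb => aaaaaaSbbbbbb => aaaaaaaSbbbbbbb => aaaaaaaabbbbbbbb
Accepted

1


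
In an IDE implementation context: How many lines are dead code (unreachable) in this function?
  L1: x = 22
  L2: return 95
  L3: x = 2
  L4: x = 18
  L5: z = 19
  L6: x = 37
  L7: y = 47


Analyzing control flow:
  L1: reachable (before return)
  L2: reachable (return statement)
  L3: DEAD (after return at L2)
  L4: DEAD (after return at L2)
  L5: DEAD (after return at L2)
  L6: DEAD (after return at L2)
  L7: DEAD (after return at L2)
Return at L2, total lines = 7
Dead lines: L3 through L7
Count: 5

5


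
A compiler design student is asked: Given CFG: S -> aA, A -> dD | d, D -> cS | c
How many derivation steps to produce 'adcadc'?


Grammar: S -> aA, A -> dD | d, D -> cS | c
Deriving 'adcadc':
Step 1: S -> aA => aA
Step 2: A -> dD => adD
Step 3: D -> cS => adcS
Step 4: S -> aA => adcaA
Step 5: A -> dD => adcadD
Step 6: D -> c => adcadc
Total derivation steps: 6

6


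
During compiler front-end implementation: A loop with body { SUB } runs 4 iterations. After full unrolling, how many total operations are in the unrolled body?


Loop body operations: SUB (1 op per iteration)
Unrolling 4 iterations:
  Iteration 1: SUB (1 ops)
  Iteration 2: SUB (1 ops)
  Iteration 3: SUB (1 ops)
  Iteration 4: SUB (1 ops)
Total: 4 iterations * 1 ops/iter = 4 operations

4


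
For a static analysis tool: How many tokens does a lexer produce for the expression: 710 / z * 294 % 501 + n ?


Scanning '710 / z * 294 % 501 + n'
Token 1: '710' -> integer_literal
Token 2: '/' -> operator
Token 3: 'z' -> identifier
Token 4: '*' -> operator
Token 5: '294' -> integer_literal
Token 6: '%' -> operator
Token 7: '501' -> integer_literal
Token 8: '+' -> operator
Token 9: 'n' -> identifier
Total tokens: 9

9


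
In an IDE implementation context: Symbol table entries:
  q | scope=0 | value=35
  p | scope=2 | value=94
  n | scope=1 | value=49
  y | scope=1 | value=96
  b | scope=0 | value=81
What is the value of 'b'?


Searching symbol table for 'b':
  q | scope=0 | value=35
  p | scope=2 | value=94
  n | scope=1 | value=49
  y | scope=1 | value=96
  b | scope=0 | value=81 <- MATCH
Found 'b' at scope 0 with value 81

81


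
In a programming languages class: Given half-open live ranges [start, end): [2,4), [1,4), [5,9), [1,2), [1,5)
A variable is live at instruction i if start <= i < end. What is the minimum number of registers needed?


Live ranges:
  Var0: [2, 4)
  Var1: [1, 4)
  Var2: [5, 9)
  Var3: [1, 2)
  Var4: [1, 5)
Sweep-line events (position, delta, active):
  pos=1 start -> active=1
  pos=1 start -> active=2
  pos=1 start -> active=3
  pos=2 end -> active=2
  pos=2 start -> active=3
  pos=4 end -> active=2
  pos=4 end -> active=1
  pos=5 end -> active=0
  pos=5 start -> active=1
  pos=9 end -> active=0
Maximum simultaneous active: 3
Minimum registers needed: 3

3


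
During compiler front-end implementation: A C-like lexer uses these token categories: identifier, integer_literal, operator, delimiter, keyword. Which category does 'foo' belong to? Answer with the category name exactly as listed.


Token: 'foo'
Checking categories:
  identifier: YES
  integer_literal: no
  operator: no
  keyword: no
  delimiter: no
Category: identifier

identifier


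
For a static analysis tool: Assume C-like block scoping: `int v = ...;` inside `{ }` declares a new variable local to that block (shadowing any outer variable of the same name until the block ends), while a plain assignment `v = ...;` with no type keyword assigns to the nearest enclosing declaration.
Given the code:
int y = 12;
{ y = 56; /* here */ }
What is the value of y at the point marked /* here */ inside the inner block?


Analyzing scoping rules:
Outer scope: declares y = 12
Inner block: 'y = 56;' has no type keyword, so it is an assignment to the outer y (no shadowing)
Inside the block, after the assignment -> 56
Result: 56

56


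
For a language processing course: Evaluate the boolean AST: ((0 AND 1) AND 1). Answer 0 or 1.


Step 1: Evaluate inner node
  0 AND 1 = 0
Step 2: Evaluate root node
  0 AND 1 = 0

0


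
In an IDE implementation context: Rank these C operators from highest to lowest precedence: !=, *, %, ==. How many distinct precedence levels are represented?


Looking up precedence for each operator:
  != -> precedence 3
  * -> precedence 6
  % -> precedence 6
  == -> precedence 3
Sorted highest to lowest: *, %, !=, ==
Distinct precedence values: [6, 3]
Number of distinct levels: 2

2


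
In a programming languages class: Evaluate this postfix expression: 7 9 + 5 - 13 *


Processing tokens left to right:
Push 7, Push 9
Pop 7 and 9, compute 7 + 9 = 16, push 16
Push 5
Pop 16 and 5, compute 16 - 5 = 11, push 11
Push 13
Pop 11 and 13, compute 11 * 13 = 143, push 143
Stack result: 143

143


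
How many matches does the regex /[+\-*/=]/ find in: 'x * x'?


Pattern: /[+\-*/=]/ (operators)
Input: 'x * x'
Scanning for matches:
  Match 1: '*'
Total matches: 1

1


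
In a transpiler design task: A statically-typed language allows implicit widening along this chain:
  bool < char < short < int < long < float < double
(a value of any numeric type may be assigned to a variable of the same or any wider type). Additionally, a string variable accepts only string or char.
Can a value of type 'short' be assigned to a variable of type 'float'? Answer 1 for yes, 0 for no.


Target variable type: float
Source value type: short
Numeric ranks: short=2, float=5
Widening allowed iff rank(source) <= rank(target): 2 <= 5? Yes
Result: 1

1


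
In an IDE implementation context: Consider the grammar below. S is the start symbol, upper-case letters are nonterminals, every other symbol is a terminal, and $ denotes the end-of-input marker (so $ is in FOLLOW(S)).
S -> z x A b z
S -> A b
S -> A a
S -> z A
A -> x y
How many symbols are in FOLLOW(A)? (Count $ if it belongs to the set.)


S is the start symbol and does not occur in any rule body, so FOLLOW(S) = {$}.
Examining every occurrence of A in a rule body:
  S -> z x A b z : A is followed by terminal 'b' -> add 'b'
  S -> A b : A is followed by terminal 'b' -> add 'b' (already in the set)
  S -> A a : A is followed by terminal 'a' -> add 'a'
  S -> z A : A is at the right end -> add FOLLOW(S) = {$}
  A -> x y : A does not occur in the body -> contributes nothing
FOLLOW(A) = {a, b, $}
Count: 3

3


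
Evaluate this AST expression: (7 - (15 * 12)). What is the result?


Expression: (7 - (15 * 12))
Evaluating step by step:
  15 * 12 = 180
  7 - 180 = -173
Result: -173

-173


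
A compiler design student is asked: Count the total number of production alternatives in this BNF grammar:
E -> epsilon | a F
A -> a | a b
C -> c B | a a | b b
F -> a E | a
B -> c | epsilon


Counting alternatives per rule:
  E: 2 alternative(s)
  A: 2 alternative(s)
  C: 3 alternative(s)
  F: 2 alternative(s)
  B: 2 alternative(s)
Sum: 2 + 2 + 3 + 2 + 2 = 11

11


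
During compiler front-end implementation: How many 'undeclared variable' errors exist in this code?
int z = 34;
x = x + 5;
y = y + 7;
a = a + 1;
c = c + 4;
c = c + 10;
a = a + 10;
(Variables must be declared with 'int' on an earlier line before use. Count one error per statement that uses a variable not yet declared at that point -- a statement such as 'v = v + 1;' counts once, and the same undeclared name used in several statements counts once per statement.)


Scanning code line by line:
  Line 1: declare 'z' -> declared = ['z']
  Line 2: use 'x' -> ERROR (undeclared)
  Line 3: use 'y' -> ERROR (undeclared)
  Line 4: use 'a' -> ERROR (undeclared)
  Line 5: use 'c' -> ERROR (undeclared)
  Line 6: use 'c' -> ERROR (undeclared)
  Line 7: use 'a' -> ERROR (undeclared)
Total undeclared variable errors: 6

6


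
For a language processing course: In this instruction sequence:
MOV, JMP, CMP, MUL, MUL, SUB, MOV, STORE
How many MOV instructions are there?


Scanning instruction sequence for MOV:
  Position 1: MOV <- MATCH
  Position 2: JMP
  Position 3: CMP
  Position 4: MUL
  Position 5: MUL
  Position 6: SUB
  Position 7: MOV <- MATCH
  Position 8: STORE
Matches at positions: [1, 7]
Total MOV count: 2

2


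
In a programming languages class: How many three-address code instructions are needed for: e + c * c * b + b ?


Expression: e + c * c * b + b
Generating three-address code (respecting * over +/- precedence):
  Instruction 1: t1 = c * c
  Instruction 2: t2 = t1 * b
  Instruction 3: t3 = e + t2
  Instruction 4: t4 = t3 + b
Total instructions: 4

4


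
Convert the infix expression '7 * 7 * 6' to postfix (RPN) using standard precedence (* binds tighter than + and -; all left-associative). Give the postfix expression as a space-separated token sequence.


Applying the shunting-yard algorithm:
  Operand 7 -> output
  Push '*' onto operator stack -> op-stack: [*]
  Operand 7 -> output
  See '*' (prec 2); top '*' (prec 2) >= it -> pop '*' to output
  Push '*' onto operator stack -> op-stack: [*]
  Operand 6 -> output
  End of input: pop '*' to output
Postfix result: 7 7 * 6 *

7 7 * 6 *


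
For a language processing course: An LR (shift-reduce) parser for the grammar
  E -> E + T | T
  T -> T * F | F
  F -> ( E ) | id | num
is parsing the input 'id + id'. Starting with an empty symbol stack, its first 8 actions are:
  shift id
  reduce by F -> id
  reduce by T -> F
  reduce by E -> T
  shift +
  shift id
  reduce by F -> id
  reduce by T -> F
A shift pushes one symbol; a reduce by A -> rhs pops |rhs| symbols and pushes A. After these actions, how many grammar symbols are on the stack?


Tracking the symbol stack through each action:
  Action 1: shift 'id' : push -> stack = [id] (size 1)
  Action 2: reduce by F -> id : pop 1, push F -> stack = [F] (size 1)
  Action 3: reduce by T -> F : pop 1, push T -> stack = [T] (size 1)
  Action 4: reduce by E -> T : pop 1, push E -> stack = [E] (size 1)
  Action 5: shift '+' : push -> stack = [E, +] (size 2)
  Action 6: shift 'id' : push -> stack = [E, +, id] (size 3)
  Action 7: reduce by F -> id : pop 1, push F -> stack = [E, +, F] (size 3)
  Action 8: reduce by T -> F : pop 1, push T -> stack = [E, +, T] (size 3)
Final stack size: 3

3


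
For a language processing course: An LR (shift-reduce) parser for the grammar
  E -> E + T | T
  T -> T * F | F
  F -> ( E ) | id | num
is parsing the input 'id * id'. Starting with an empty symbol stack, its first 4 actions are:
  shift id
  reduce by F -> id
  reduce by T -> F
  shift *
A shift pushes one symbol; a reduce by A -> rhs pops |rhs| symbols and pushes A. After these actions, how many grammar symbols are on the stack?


Tracking the symbol stack through each action:
  Action 1: shift 'id' : push -> stack = [id] (size 1)
  Action 2: reduce by F -> id : pop 1, push F -> stack = [F] (size 1)
  Action 3: reduce by T -> F : pop 1, push T -> stack = [T] (size 1)
  Action 4: shift '*' : push -> stack = [T, *] (size 2)
Final stack size: 2

2


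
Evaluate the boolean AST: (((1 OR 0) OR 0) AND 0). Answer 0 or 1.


Step 1: Evaluate inner node
  1 OR 0 = 1
Step 2: Evaluate next node
  1 OR 0 = 1
Step 3: Evaluate root node
  1 AND 0 = 0

0


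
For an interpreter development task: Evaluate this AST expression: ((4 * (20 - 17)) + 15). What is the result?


Expression: ((4 * (20 - 17)) + 15)
Evaluating step by step:
  20 - 17 = 3
  4 * 3 = 12
  12 + 15 = 27
Result: 27

27


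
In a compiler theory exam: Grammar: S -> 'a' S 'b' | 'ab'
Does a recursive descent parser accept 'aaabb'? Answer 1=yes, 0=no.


Grammar accepts strings of the form a^n b^n (n >= 1)
Word: 'aaabb'
Counting: 3 a's and 2 b's
Check: 3 == 2? No
Mismatch: a-count != b-count
Rejected

0


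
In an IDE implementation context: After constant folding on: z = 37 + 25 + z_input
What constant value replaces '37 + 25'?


Identifying constant sub-expression:
  Original: z = 37 + 25 + z_input
  37 and 25 are both compile-time constants
  Evaluating: 37 + 25 = 62
  After folding: z = 62 + z_input

62


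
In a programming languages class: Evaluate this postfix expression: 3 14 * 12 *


Processing tokens left to right:
Push 3, Push 14
Pop 3 and 14, compute 3 * 14 = 42, push 42
Push 12
Pop 42 and 12, compute 42 * 12 = 504, push 504
Stack result: 504

504


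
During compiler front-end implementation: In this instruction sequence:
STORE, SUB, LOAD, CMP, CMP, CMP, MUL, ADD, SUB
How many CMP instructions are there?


Scanning instruction sequence for CMP:
  Position 1: STORE
  Position 2: SUB
  Position 3: LOAD
  Position 4: CMP <- MATCH
  Position 5: CMP <- MATCH
  Position 6: CMP <- MATCH
  Position 7: MUL
  Position 8: ADD
  Position 9: SUB
Matches at positions: [4, 5, 6]
Total CMP count: 3

3


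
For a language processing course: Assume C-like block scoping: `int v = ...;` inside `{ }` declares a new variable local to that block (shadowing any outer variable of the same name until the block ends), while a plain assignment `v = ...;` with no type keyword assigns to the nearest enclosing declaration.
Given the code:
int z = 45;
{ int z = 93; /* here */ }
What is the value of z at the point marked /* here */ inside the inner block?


Analyzing scoping rules:
Outer scope: declares z = 45
Inner block: 'int z = 93;' declares a NEW z that shadows the outer one
Inside the block the inner declaration is in scope -> 93
Result: 93

93


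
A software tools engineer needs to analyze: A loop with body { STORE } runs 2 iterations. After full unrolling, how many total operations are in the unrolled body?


Loop body operations: STORE (1 op per iteration)
Unrolling 2 iterations:
  Iteration 1: STORE (1 ops)
  Iteration 2: STORE (1 ops)
Total: 2 iterations * 1 ops/iter = 2 operations

2


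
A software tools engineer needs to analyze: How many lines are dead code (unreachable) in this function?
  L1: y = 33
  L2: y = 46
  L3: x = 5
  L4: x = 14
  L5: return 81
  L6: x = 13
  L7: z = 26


Analyzing control flow:
  L1: reachable (before return)
  L2: reachable (before return)
  L3: reachable (before return)
  L4: reachable (before return)
  L5: reachable (return statement)
  L6: DEAD (after return at L5)
  L7: DEAD (after return at L5)
Return at L5, total lines = 7
Dead lines: L6 through L7
Count: 2

2


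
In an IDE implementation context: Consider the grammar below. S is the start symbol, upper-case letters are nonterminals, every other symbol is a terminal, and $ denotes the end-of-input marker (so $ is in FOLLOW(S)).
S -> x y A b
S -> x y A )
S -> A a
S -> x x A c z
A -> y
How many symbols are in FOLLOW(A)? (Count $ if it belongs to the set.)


S is the start symbol and does not occur in any rule body, so FOLLOW(S) = {$}.
Examining every occurrence of A in a rule body:
  S -> x y A b : A is followed by terminal 'b' -> add 'b'
  S -> x y A ) : A is followed by terminal ')' -> add ')'
  S -> A a : A is followed by terminal 'a' -> add 'a'
  S -> x x A c z : A is followed by terminal 'c' -> add 'c'
  A -> y : A does not occur in the body -> contributes nothing
FOLLOW(A) = {), a, b, c}
Count: 4

4


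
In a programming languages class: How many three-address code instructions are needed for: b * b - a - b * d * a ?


Expression: b * b - a - b * d * a
Generating three-address code (respecting * over +/- precedence):
  Instruction 1: t1 = b * b
  Instruction 2: t2 = b * d
  Instruction 3: t3 = t2 * a
  Instruction 4: t4 = t1 - a
  Instruction 5: t5 = t4 - t3
Total instructions: 5

5


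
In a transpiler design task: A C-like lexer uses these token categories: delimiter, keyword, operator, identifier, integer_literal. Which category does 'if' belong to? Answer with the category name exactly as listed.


Token: 'if'
Checking categories:
  identifier: no
  integer_literal: no
  operator: no
  keyword: YES
  delimiter: no
Category: keyword

keyword


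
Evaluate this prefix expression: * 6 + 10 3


Parsing prefix expression: * 6 + 10 3
Step 1: Innermost operation '+ 10 3'
  10 + 3 = 13
Step 2: Outer operation '* 6 [13]'
  6 * 13 = 78

78


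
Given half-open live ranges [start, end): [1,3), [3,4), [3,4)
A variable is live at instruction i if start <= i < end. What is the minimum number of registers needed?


Live ranges:
  Var0: [1, 3)
  Var1: [3, 4)
  Var2: [3, 4)
Sweep-line events (position, delta, active):
  pos=1 start -> active=1
  pos=3 end -> active=0
  pos=3 start -> active=1
  pos=3 start -> active=2
  pos=4 end -> active=1
  pos=4 end -> active=0
Maximum simultaneous active: 2
Minimum registers needed: 2

2


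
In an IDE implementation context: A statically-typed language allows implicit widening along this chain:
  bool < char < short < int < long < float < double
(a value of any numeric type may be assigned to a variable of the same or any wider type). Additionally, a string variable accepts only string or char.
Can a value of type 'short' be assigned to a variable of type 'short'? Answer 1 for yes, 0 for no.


Target variable type: short
Source value type: short
Numeric ranks: short=2, short=2
Widening allowed iff rank(source) <= rank(target): 2 <= 2? Yes
Result: 1

1


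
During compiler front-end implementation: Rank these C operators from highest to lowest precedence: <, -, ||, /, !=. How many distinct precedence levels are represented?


Looking up precedence for each operator:
  < -> precedence 4
  - -> precedence 5
  || -> precedence 1
  / -> precedence 6
  != -> precedence 3
Sorted highest to lowest: /, -, <, !=, ||
Distinct precedence values: [6, 5, 4, 3, 1]
Number of distinct levels: 5

5


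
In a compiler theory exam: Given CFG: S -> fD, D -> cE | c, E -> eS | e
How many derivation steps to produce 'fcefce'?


Grammar: S -> fD, D -> cE | c, E -> eS | e
Deriving 'fcefce':
Step 1: S -> fD => fD
Step 2: D -> cE => fcE
Step 3: E -> eS => fceS
Step 4: S -> fD => fcefD
Step 5: D -> cE => fcefcE
Step 6: E -> e => fcefce
Total derivation steps: 6

6


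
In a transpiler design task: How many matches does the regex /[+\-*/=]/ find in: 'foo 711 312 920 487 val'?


Pattern: /[+\-*/=]/ (operators)
Input: 'foo 711 312 920 487 val'
Scanning for matches:
Total matches: 0

0


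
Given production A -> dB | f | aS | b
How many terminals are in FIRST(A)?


Production: A -> dB | f | aS | b
Examining each alternative for leading terminals:
  A -> dB : first terminal = 'd'
  A -> f : first terminal = 'f'
  A -> aS : first terminal = 'a'
  A -> b : first terminal = 'b'
FIRST(A) = {a, b, d, f}
Count: 4

4


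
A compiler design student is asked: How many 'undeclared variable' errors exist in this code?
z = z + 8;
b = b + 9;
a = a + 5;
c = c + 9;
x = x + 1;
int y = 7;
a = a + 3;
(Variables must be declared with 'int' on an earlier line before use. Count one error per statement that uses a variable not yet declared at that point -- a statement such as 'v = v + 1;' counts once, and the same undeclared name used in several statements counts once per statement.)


Scanning code line by line:
  Line 1: use 'z' -> ERROR (undeclared)
  Line 2: use 'b' -> ERROR (undeclared)
  Line 3: use 'a' -> ERROR (undeclared)
  Line 4: use 'c' -> ERROR (undeclared)
  Line 5: use 'x' -> ERROR (undeclared)
  Line 6: declare 'y' -> declared = ['y']
  Line 7: use 'a' -> ERROR (undeclared)
Total undeclared variable errors: 6

6


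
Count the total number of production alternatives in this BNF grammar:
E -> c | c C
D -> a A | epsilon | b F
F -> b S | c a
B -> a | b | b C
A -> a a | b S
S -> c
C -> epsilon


Counting alternatives per rule:
  E: 2 alternative(s)
  D: 3 alternative(s)
  F: 2 alternative(s)
  B: 3 alternative(s)
  A: 2 alternative(s)
  S: 1 alternative(s)
  C: 1 alternative(s)
Sum: 2 + 3 + 2 + 3 + 2 + 1 + 1 = 14

14


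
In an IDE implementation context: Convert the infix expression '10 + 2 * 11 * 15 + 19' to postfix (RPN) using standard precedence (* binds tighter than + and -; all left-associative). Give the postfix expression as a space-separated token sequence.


Applying the shunting-yard algorithm:
  Operand 10 -> output
  Push '+' onto operator stack -> op-stack: [+]
  Operand 2 -> output
  Push '*' onto operator stack -> op-stack: [+, *]
  Operand 11 -> output
  See '*' (prec 2); top '*' (prec 2) >= it -> pop '*' to output
  Push '*' onto operator stack -> op-stack: [+, *]
  Operand 15 -> output
  See '+' (prec 1); top '*' (prec 2) >= it -> pop '*' to output
  See '+' (prec 1); top '+' (prec 1) >= it -> pop '+' to output
  Push '+' onto operator stack -> op-stack: [+]
  Operand 19 -> output
  End of input: pop '+' to output
Postfix result: 10 2 11 * 15 * + 19 +

10 2 11 * 15 * + 19 +
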